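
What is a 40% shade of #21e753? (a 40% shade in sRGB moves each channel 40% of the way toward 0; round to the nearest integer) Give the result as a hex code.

#148b32

#21e753 is rgb(33, 231, 83).
A 40% shade moves each channel 40% toward 0:
  R: 33 + 0.4×(0−33) = 33 − 13.2 = 19.8 → 20
  G: 231 + 0.4×(0−231) = 231 − 92.4 = 138.6 → 139
  B: 83 − 33.2 = 49.8 → 50
rgb(20, 139, 50) = #148b32.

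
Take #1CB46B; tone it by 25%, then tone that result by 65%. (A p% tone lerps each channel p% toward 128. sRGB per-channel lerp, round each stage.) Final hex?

#668E7A

#1CB46B is rgb(28, 180, 107).
A 25% tone moves each channel 25% toward 128:
  R: 28 + 0.25×(128−28) = 28 + 25 = 53 → 53
  G: 180 + 0.25×(128−180) = 180 − 13 = 167 → 167
  B: 107 + 5.25 = 112.25 → 112
After the tone: rgb(53, 167, 112) = #35A770.
A 65% tone moves each channel 65% toward 128:
  R: 53 + 0.65×(128−53) = 53 + 48.75 = 101.75 → 102
  G: 167 + 0.65×(128−167) = 167 − 25.35 = 141.65 → 142
  B: 112 + 10.4 = 122.4 → 122
rgb(102, 142, 122) = #668E7A.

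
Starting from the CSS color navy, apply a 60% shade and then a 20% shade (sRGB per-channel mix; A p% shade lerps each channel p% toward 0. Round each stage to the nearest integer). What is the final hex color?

CSS navy is rgb(0, 0, 128).
Lerp each channel 60% toward 0:
  R: 0 + 0 = 0 → 0
  G: 0 + 0 = 0 → 0
  B: 128 + 0.6×(0−128) = 128 − 76.8 = 51.2 → 51
After the shade: rgb(0, 0, 51) = #000033.
Per channel, c → c + 0.2(0 − c):
  R: 0 + 0.2×(0−0) = 0 + 0 = 0 → 0
  G: 0 + 0.2×(0−0) = 0 + 0 = 0 → 0
  B: 51 − 10.2 = 40.8 → 41
rgb(0, 0, 41) = #000029.

#000029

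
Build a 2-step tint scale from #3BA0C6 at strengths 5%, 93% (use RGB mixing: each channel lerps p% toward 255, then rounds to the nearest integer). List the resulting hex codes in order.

#3BA0C6 is rgb(59, 160, 198).
5%: (59 + 9.8 = 68.8→69, 160 + 4.75 = 164.75→165, 198 + 2.85 = 200.85→201) → #45A5C9
93%: (59 + 182.28 = 241.28→241, 160 + 88.35 = 248.35→248, 198 + 53.01 = 251.01→251) → #F1F8FB

#45A5C9, #F1F8FB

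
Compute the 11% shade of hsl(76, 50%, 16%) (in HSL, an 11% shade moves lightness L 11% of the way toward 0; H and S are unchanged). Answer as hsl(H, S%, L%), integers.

L moves 11% from 16 toward 0: 16 − 1.76 = 14.24 → 14.
H and S are unchanged.

hsl(76, 50%, 14%)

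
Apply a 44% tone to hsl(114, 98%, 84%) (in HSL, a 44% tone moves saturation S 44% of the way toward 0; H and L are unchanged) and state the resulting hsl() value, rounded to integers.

hsl(114, 55%, 84%)

S moves 44% from 98 toward 0: 98 − 43.12 = 54.88 → 55.
H and L are unchanged.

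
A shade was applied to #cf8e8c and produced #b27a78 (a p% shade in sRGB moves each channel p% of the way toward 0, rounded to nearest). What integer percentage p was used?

14%

#cf8e8c is rgb(207, 142, 140); #b27a78 is rgb(178, 122, 120).
On the R channel (widest range): 178 ≈ 207 + (p/100)(0 − 207), so p ≈ 100×(178 − 207)/(0 − 207) = -2900/-207 = 14.01.
p = 14 reproduces all three channels after rounding.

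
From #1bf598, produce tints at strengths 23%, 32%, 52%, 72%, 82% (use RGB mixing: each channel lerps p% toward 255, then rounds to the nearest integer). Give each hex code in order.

#4ff7b0, #64f8b9, #92face, #bffce2, #d6fdec

#1bf598 is rgb(27, 245, 152).
23%: (27 + 52.44 = 79.44→79, 245 + 2.3 = 247.3→247, 152 + 23.69 = 175.69→176) → #4ff7b0
32%: (27 + 72.96 = 99.96→100, 245 + 3.2 = 248.2→248, 152 + 32.96 = 184.96→185) → #64f8b9
52%: (27 + 118.56 = 145.56→146, 245 + 5.2 = 250.2→250, 152 + 53.56 = 205.56→206) → #92face
72%: (27 + 164.16 = 191.16→191, 245 + 7.2 = 252.2→252, 152 + 74.16 = 226.16→226) → #bffce2
82%: (27 + 186.96 = 213.96→214, 245 + 8.2 = 253.2→253, 152 + 84.46 = 236.46→236) → #d6fdec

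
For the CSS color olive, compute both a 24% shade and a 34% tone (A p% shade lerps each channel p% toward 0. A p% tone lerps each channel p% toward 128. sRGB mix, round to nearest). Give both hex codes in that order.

#616100, #80802C

CSS olive is rgb(128, 128, 0).
24% shade:
  R: 128 − 30.72 = 97.28 → 97
  G: 128 + 0.24×(0−128) = 128 − 30.72 = 97.28 → 97
  B: 0 + 0.24×(0−0) = 0 + 0 = 0 → 0
  → #616100
34% tone:
  R: 128 + 0.34×(128−128) = 128 + 0 = 128 → 128
  G: 128 + 0.34×(128−128) = 128 + 0 = 128 → 128
  B: 0 + 0.34×(128−0) = 0 + 43.52 = 43.52 → 44
  → #80802C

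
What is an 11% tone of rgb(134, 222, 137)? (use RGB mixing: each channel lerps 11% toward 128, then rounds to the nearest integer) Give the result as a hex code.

Per channel, c → c + 0.11(128 − c):
  R: 134 − 0.66 = 133.34 → 133
  G: 222 − 10.34 = 211.66 → 212
  B: 137 + 0.11×(128−137) = 137 − 0.99 = 136.01 → 136
rgb(133, 212, 136) = #85D488.

#85D488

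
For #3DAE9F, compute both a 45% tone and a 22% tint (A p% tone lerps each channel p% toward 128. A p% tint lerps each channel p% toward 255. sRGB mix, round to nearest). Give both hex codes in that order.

#3DAE9F is rgb(61, 174, 159).
45% tone:
  R: 61 + 0.45×(128−61) = 61 + 30.15 = 91.15 → 91
  G: 174 − 20.7 = 153.3 → 153
  B: 159 − 13.95 = 145.05 → 145
  → #5B9991
22% tint:
  R: 61 + 0.22×(255−61) = 61 + 42.68 = 103.68 → 104
  G: 174 + 0.22×(255−174) = 174 + 17.82 = 191.82 → 192
  B: 159 + 21.12 = 180.12 → 180
  → #68C0B4

#5B9991, #68C0B4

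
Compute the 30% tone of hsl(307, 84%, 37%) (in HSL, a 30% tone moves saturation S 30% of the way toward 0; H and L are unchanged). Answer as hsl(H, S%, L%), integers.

hsl(307, 59%, 37%)

S moves 30% from 84 toward 0: 84 − 25.2 = 58.8 → 59.
H and L are unchanged.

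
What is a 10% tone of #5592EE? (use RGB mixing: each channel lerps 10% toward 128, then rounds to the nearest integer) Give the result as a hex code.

#5990E3

#5592EE is rgb(85, 146, 238).
Lerp each channel 10% toward 128:
  R: 85 + 4.3 = 89.3 → 89
  G: 146 + 0.1×(128−146) = 146 − 1.8 = 144.2 → 144
  B: 238 − 11 = 227 → 227
rgb(89, 144, 227) = #5990E3.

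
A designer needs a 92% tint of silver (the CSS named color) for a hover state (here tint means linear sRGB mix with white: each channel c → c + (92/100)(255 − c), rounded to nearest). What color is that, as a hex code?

#fafafa

CSS silver is rgb(192, 192, 192).
A 92% tint moves each channel 92% toward 255:
  R: 192 + 0.92×(255−192) = 192 + 57.96 = 249.96 → 250
  G: 192 + 0.92×(255−192) = 192 + 57.96 = 249.96 → 250
  B: 192 + 57.96 = 249.96 → 250
rgb(250, 250, 250) = #fafafa.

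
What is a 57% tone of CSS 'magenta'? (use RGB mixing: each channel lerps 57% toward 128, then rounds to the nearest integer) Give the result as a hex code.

CSS magenta is rgb(255, 0, 255).
Per channel, c → c + 0.57(128 − c):
  R: 255 + 0.57×(128−255) = 255 − 72.39 = 182.61 → 183
  G: 0 + 72.96 = 72.96 → 73
  B: 255 − 72.39 = 182.61 → 183
rgb(183, 73, 183) = #B749B7.

#B749B7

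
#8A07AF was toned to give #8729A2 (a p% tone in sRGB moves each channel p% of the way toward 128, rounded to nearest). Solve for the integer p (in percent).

28%

#8A07AF is rgb(138, 7, 175); #8729A2 is rgb(135, 41, 162).
On the G channel (widest range): 41 ≈ 7 + (p/100)(128 − 7), so p ≈ 100×(41 − 7)/(128 − 7) = 3400/121 = 28.10.
p = 28 reproduces all three channels after rounding.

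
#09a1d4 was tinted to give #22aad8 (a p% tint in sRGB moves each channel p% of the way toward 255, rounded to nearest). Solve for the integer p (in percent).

10%

#09a1d4 is rgb(9, 161, 212); #22aad8 is rgb(34, 170, 216).
On the R channel (widest range): 34 ≈ 9 + (p/100)(255 − 9), so p ≈ 100×(34 − 9)/(255 − 9) = 2500/246 = 10.16.
p = 10 reproduces all three channels after rounding.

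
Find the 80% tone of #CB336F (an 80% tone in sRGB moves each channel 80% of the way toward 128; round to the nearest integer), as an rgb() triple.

rgb(143, 113, 125)

#CB336F is rgb(203, 51, 111).
An 80% tone moves each channel 80% toward 128:
  R: 203 − 60 = 143 → 143
  G: 51 + 0.8×(128−51) = 51 + 61.6 = 112.6 → 113
  B: 111 + 0.8×(128−111) = 111 + 13.6 = 124.6 → 125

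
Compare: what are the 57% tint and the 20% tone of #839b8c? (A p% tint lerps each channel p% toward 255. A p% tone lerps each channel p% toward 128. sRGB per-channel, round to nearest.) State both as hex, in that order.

#839b8c is rgb(131, 155, 140).
57% tint:
  R: 131 + 0.57×(255−131) = 131 + 70.68 = 201.68 → 202
  G: 155 + 57 = 212 → 212
  B: 140 + 0.57×(255−140) = 140 + 65.55 = 205.55 → 206
  → #cad4ce
20% tone:
  R: 131 + 0.2×(128−131) = 131 − 0.6 = 130.4 → 130
  G: 155 + 0.2×(128−155) = 155 − 5.4 = 149.6 → 150
  B: 140 − 2.4 = 137.6 → 138
  → #82968a

#cad4ce, #82968a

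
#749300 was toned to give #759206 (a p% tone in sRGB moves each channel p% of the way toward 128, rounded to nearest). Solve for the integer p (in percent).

#749300 is rgb(116, 147, 0); #759206 is rgb(117, 146, 6).
On the B channel (widest range): 6 ≈ 0 + (p/100)(128 − 0), so p ≈ 100×(6 − 0)/(128 − 0) = 600/128 = 4.69.
p = 5 reproduces all three channels after rounding.

5%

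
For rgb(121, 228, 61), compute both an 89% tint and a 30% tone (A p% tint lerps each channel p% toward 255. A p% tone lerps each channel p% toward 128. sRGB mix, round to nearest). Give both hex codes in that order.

89% tint:
  R: 121 + 119.26 = 240.26 → 240
  G: 228 + 0.89×(255−228) = 228 + 24.03 = 252.03 → 252
  B: 61 + 172.66 = 233.66 → 234
  → #F0FCEA
30% tone:
  R: 121 + 0.3×(128−121) = 121 + 2.1 = 123.1 → 123
  G: 228 − 30 = 198 → 198
  B: 61 + 0.3×(128−61) = 61 + 20.1 = 81.1 → 81
  → #7BC651

#F0FCEA, #7BC651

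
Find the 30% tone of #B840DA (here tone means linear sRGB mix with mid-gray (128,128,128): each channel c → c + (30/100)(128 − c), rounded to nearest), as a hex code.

#A753BF

#B840DA is rgb(184, 64, 218).
A 30% tone moves each channel 30% toward 128:
  R: 184 + 0.3×(128−184) = 184 − 16.8 = 167.2 → 167
  G: 64 + 19.2 = 83.2 → 83
  B: 218 − 27 = 191 → 191
rgb(167, 83, 191) = #A753BF.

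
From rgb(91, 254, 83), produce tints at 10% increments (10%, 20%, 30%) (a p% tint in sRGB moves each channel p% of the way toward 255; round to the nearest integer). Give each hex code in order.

#6BFE64, #7CFE75, #8CFE87

10%: (91 + 16.4 = 107.4→107, 254→254, 83 + 17.2 = 100.2→100) → #6BFE64
20%: (91 + 32.8 = 123.8→124, 254→254, 83 + 34.4 = 117.4→117) → #7CFE75
30%: (91 + 49.2 = 140.2→140, 254→254, 83 + 51.6 = 134.6→135) → #8CFE87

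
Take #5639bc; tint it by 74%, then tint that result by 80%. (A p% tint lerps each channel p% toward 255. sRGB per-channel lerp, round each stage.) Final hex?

#5639bc is rgb(86, 57, 188).
A 74% tint moves each channel 74% toward 255:
  R: 86 + 125.06 = 211.06 → 211
  G: 57 + 0.74×(255−57) = 57 + 146.52 = 203.52 → 204
  B: 188 + 0.74×(255−188) = 188 + 49.58 = 237.58 → 238
After the tint: rgb(211, 204, 238) = #d3ccee.
Lerp each channel 80% toward 255:
  R: 211 + 0.8×(255−211) = 211 + 35.2 = 246.2 → 246
  G: 204 + 0.8×(255−204) = 204 + 40.8 = 244.8 → 245
  B: 238 + 0.8×(255−238) = 238 + 13.6 = 251.6 → 252
rgb(246, 245, 252) = #f6f5fc.

#f6f5fc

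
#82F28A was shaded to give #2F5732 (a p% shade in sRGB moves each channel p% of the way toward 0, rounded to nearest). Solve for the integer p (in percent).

64%

#82F28A is rgb(130, 242, 138); #2F5732 is rgb(47, 87, 50).
On the G channel (widest range): 87 ≈ 242 + (p/100)(0 − 242), so p ≈ 100×(87 − 242)/(0 − 242) = -15500/-242 = 64.05.
p = 64 reproduces all three channels after rounding.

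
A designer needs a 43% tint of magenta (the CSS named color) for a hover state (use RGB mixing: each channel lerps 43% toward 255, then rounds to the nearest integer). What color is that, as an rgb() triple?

rgb(255, 110, 255)

CSS magenta is rgb(255, 0, 255).
Lerp each channel 43% toward 255:
  R: 255 + 0 = 255 → 255
  G: 0 + 0.43×(255−0) = 0 + 109.65 = 109.65 → 110
  B: 255 + 0 = 255 → 255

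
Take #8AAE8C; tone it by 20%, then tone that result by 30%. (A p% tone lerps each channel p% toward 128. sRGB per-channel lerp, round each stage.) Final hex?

#869A87

#8AAE8C is rgb(138, 174, 140).
A 20% tone moves each channel 20% toward 128:
  R: 138 − 2 = 136 → 136
  G: 174 + 0.2×(128−174) = 174 − 9.2 = 164.8 → 165
  B: 140 + 0.2×(128−140) = 140 − 2.4 = 137.6 → 138
After the tone: rgb(136, 165, 138) = #88A58A.
Lerp each channel 30% toward 128:
  R: 136 − 2.4 = 133.6 → 134
  G: 165 + 0.3×(128−165) = 165 − 11.1 = 153.9 → 154
  B: 138 − 3 = 135 → 135
rgb(134, 154, 135) = #869A87.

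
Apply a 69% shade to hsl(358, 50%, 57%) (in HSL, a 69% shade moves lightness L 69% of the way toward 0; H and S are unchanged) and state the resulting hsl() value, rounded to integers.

L moves 69% from 57 toward 0: 57 − 39.33 = 17.67 → 18.
H and S are unchanged.

hsl(358, 50%, 18%)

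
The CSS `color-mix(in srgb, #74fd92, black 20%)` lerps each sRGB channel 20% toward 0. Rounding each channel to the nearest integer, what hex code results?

#5dca75

#74fd92 is rgb(116, 253, 146).
Lerp each channel 20% toward 0:
  R: 116 + 0.2×(0−116) = 116 − 23.2 = 92.8 → 93
  G: 253 − 50.6 = 202.4 → 202
  B: 146 − 29.2 = 116.8 → 117
rgb(93, 202, 117) = #5dca75.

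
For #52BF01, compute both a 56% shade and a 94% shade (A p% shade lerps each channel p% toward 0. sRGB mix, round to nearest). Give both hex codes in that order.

#52BF01 is rgb(82, 191, 1).
56% shade:
  R: 82 − 45.92 = 36.08 → 36
  G: 191 + 0.56×(0−191) = 191 − 106.96 = 84.04 → 84
  B: 1 + 0.56×(0−1) = 1 − 0.56 = 0.44 → 0
  → #245400
94% shade:
  R: 82 − 77.08 = 4.92 → 5
  G: 191 + 0.94×(0−191) = 191 − 179.54 = 11.46 → 11
  B: 1 − 0.94 = 0.06 → 0
  → #050B00

#245400, #050B00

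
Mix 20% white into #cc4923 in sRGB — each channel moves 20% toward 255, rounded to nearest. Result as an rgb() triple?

rgb(214, 109, 79)

#cc4923 is rgb(204, 73, 35).
A 20% tint moves each channel 20% toward 255:
  R: 204 + 0.2×(255−204) = 204 + 10.2 = 214.2 → 214
  G: 73 + 0.2×(255−73) = 73 + 36.4 = 109.4 → 109
  B: 35 + 0.2×(255−35) = 35 + 44 = 79 → 79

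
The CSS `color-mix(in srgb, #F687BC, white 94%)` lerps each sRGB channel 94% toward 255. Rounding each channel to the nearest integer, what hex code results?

#FEF8FB

#F687BC is rgb(246, 135, 188).
Per channel, c → c + 0.94(255 − c):
  R: 246 + 8.46 = 254.46 → 254
  G: 135 + 112.8 = 247.8 → 248
  B: 188 + 0.94×(255−188) = 188 + 62.98 = 250.98 → 251
rgb(254, 248, 251) = #FEF8FB.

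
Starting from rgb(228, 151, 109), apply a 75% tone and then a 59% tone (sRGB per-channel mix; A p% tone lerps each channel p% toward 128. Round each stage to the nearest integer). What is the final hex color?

Per channel, c → c + 0.75(128 − c):
  R: 228 − 75 = 153 → 153
  G: 151 − 17.25 = 133.75 → 134
  B: 109 + 14.25 = 123.25 → 123
After the tone: rgb(153, 134, 123) = #99867B.
Per channel, c → c + 0.59(128 − c):
  R: 153 − 14.75 = 138.25 → 138
  G: 134 + 0.59×(128−134) = 134 − 3.54 = 130.46 → 130
  B: 123 + 0.59×(128−123) = 123 + 2.95 = 125.95 → 126
rgb(138, 130, 126) = #8A827E.

#8A827E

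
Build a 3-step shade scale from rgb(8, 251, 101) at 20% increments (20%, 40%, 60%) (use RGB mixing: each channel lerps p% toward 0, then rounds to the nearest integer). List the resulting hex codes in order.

#06C951, #05973D, #036428

20%: (8 − 1.6 = 6.4→6, 251 − 50.2 = 200.8→201, 101 − 20.2 = 80.8→81) → #06C951
40%: (8 − 3.2 = 4.8→5, 251 − 100.4 = 150.6→151, 101 − 40.4 = 60.6→61) → #05973D
60%: (8 − 4.8 = 3.2→3, 251 − 150.6 = 100.4→100, 101 − 60.6 = 40.4→40) → #036428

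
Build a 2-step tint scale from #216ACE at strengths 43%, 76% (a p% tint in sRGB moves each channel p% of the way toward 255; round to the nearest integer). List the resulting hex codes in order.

#80AAE3, #CADBF3

#216ACE is rgb(33, 106, 206).
43%: (33 + 95.46 = 128.46→128, 106 + 64.07 = 170.07→170, 206 + 21.07 = 227.07→227) → #80AAE3
76%: (33 + 168.72 = 201.72→202, 106 + 113.24 = 219.24→219, 206 + 37.24 = 243.24→243) → #CADBF3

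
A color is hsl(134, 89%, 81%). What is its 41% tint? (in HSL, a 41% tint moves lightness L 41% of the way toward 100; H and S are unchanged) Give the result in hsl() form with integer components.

hsl(134, 89%, 89%)

L moves 41% from 81 toward 100: 81 + 7.79 = 88.79 → 89.
H and S are unchanged.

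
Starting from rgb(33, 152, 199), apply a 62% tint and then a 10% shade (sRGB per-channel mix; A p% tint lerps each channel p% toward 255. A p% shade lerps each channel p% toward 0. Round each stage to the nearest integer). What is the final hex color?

#9AC2D3

A 62% tint moves each channel 62% toward 255:
  R: 33 + 137.64 = 170.64 → 171
  G: 152 + 0.62×(255−152) = 152 + 63.86 = 215.86 → 216
  B: 199 + 34.72 = 233.72 → 234
After the tint: rgb(171, 216, 234) = #ABD8EA.
Per channel, c → c + 0.1(0 − c):
  R: 171 + 0.1×(0−171) = 171 − 17.1 = 153.9 → 154
  G: 216 − 21.6 = 194.4 → 194
  B: 234 + 0.1×(0−234) = 234 − 23.4 = 210.6 → 211
rgb(154, 194, 211) = #9AC2D3.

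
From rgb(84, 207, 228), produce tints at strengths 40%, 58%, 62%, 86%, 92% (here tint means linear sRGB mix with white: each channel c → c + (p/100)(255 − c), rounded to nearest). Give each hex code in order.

40%: (84 + 68.4 = 152.4→152, 207 + 19.2 = 226.2→226, 228 + 10.8 = 238.8→239) → #98e2ef
58%: (84 + 99.18 = 183.18→183, 207 + 27.84 = 234.84→235, 228 + 15.66 = 243.66→244) → #b7ebf4
62%: (84 + 106.02 = 190.02→190, 207 + 29.76 = 236.76→237, 228 + 16.74 = 244.74→245) → #beedf5
86%: (84 + 147.06 = 231.06→231, 207 + 41.28 = 248.28→248, 228 + 23.22 = 251.22→251) → #e7f8fb
92%: (84 + 157.32 = 241.32→241, 207 + 44.16 = 251.16→251, 228 + 24.84 = 252.84→253) → #f1fbfd

#98e2ef, #b7ebf4, #beedf5, #e7f8fb, #f1fbfd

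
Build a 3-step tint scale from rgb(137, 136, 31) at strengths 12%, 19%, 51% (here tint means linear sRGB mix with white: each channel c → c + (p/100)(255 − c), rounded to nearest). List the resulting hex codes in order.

#97963a, #9f9f4a, #c5c591

12%: (137 + 14.16 = 151.16→151, 136 + 14.28 = 150.28→150, 31 + 26.88 = 57.88→58) → #97963a
19%: (137 + 22.42 = 159.42→159, 136 + 22.61 = 158.61→159, 31 + 42.56 = 73.56→74) → #9f9f4a
51%: (137 + 60.18 = 197.18→197, 136 + 60.69 = 196.69→197, 31 + 114.24 = 145.24→145) → #c5c591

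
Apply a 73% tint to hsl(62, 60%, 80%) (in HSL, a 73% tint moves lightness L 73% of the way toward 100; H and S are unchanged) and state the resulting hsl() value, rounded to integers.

L moves 73% from 80 toward 100: 80 + 14.6 = 94.6 → 95.
H and S are unchanged.

hsl(62, 60%, 95%)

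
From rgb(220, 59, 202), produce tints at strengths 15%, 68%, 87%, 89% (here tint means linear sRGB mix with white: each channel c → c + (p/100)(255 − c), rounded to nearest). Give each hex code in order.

15%: (220 + 5.25 = 225.25→225, 59 + 29.4 = 88.4→88, 202 + 7.95 = 209.95→210) → #E158D2
68%: (220 + 23.8 = 243.8→244, 59 + 133.28 = 192.28→192, 202 + 36.04 = 238.04→238) → #F4C0EE
87%: (220 + 30.45 = 250.45→250, 59 + 170.52 = 229.52→230, 202 + 46.11 = 248.11→248) → #FAE6F8
89%: (220 + 31.15 = 251.15→251, 59 + 174.44 = 233.44→233, 202 + 47.17 = 249.17→249) → #FBE9F9

#E158D2, #F4C0EE, #FAE6F8, #FBE9F9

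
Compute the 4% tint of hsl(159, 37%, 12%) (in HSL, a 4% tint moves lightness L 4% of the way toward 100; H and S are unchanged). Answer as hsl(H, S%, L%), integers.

hsl(159, 37%, 16%)

L moves 4% from 12 toward 100: 12 + 3.52 = 15.52 → 16.
H and S are unchanged.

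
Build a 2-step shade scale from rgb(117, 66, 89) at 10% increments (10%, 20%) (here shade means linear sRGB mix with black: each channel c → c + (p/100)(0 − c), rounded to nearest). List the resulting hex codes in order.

#693b50, #5e3547

10%: (117 − 11.7 = 105.3→105, 66 − 6.6 = 59.4→59, 89 − 8.9 = 80.1→80) → #693b50
20%: (117 − 23.4 = 93.6→94, 66 − 13.2 = 52.8→53, 89 − 17.8 = 71.2→71) → #5e3547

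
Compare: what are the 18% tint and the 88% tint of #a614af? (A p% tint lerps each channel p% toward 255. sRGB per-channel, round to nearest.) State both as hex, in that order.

#b63ebd, #f4e3f5

#a614af is rgb(166, 20, 175).
18% tint:
  R: 166 + 0.18×(255−166) = 166 + 16.02 = 182.02 → 182
  G: 20 + 42.3 = 62.3 → 62
  B: 175 + 0.18×(255−175) = 175 + 14.4 = 189.4 → 189
  → #b63ebd
88% tint:
  R: 166 + 0.88×(255−166) = 166 + 78.32 = 244.32 → 244
  G: 20 + 0.88×(255−20) = 20 + 206.8 = 226.8 → 227
  B: 175 + 70.4 = 245.4 → 245
  → #f4e3f5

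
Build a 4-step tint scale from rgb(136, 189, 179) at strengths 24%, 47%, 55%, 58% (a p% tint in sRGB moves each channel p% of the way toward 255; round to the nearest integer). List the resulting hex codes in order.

24%: (136 + 28.56 = 164.56→165, 189 + 15.84 = 204.84→205, 179 + 18.24 = 197.24→197) → #a5cdc5
47%: (136 + 55.93 = 191.93→192, 189 + 31.02 = 220.02→220, 179 + 35.72 = 214.72→215) → #c0dcd7
55%: (136 + 65.45 = 201.45→201, 189 + 36.3 = 225.3→225, 179 + 41.8 = 220.8→221) → #c9e1dd
58%: (136 + 69.02 = 205.02→205, 189 + 38.28 = 227.28→227, 179 + 44.08 = 223.08→223) → #cde3df

#a5cdc5, #c0dcd7, #c9e1dd, #cde3df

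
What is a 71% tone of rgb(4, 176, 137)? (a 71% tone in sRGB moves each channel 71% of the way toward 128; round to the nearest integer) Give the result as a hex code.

Per channel, c → c + 0.71(128 − c):
  R: 4 + 88.04 = 92.04 → 92
  G: 176 + 0.71×(128−176) = 176 − 34.08 = 141.92 → 142
  B: 137 + 0.71×(128−137) = 137 − 6.39 = 130.61 → 131
rgb(92, 142, 131) = #5C8E83.

#5C8E83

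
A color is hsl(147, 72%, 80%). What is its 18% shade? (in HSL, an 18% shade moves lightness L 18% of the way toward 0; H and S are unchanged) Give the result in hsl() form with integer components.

L moves 18% from 80 toward 0: 80 − 14.4 = 65.6 → 66.
H and S are unchanged.

hsl(147, 72%, 66%)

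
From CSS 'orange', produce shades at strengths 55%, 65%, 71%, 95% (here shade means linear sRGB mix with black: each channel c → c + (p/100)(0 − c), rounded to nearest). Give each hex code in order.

#734a00, #593a00, #4a3000, #0d0800

CSS orange is rgb(255, 165, 0).
55%: (255 − 140.25 = 114.75→115, 165 − 90.75 = 74.25→74, 0→0) → #734a00
65%: (255 − 165.75 = 89.25→89, 165 − 107.25 = 57.75→58, 0→0) → #593a00
71%: (255 − 181.05 = 73.95→74, 165 − 117.15 = 47.85→48, 0→0) → #4a3000
95%: (255 − 242.25 = 12.75→13, 165 − 156.75 = 8.25→8, 0→0) → #0d0800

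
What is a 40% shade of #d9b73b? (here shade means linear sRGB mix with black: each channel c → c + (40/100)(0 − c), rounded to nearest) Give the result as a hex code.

#d9b73b is rgb(217, 183, 59).
Per channel, c → c + 0.4(0 − c):
  R: 217 + 0.4×(0−217) = 217 − 86.8 = 130.2 → 130
  G: 183 + 0.4×(0−183) = 183 − 73.2 = 109.8 → 110
  B: 59 − 23.6 = 35.4 → 35
rgb(130, 110, 35) = #826e23.

#826e23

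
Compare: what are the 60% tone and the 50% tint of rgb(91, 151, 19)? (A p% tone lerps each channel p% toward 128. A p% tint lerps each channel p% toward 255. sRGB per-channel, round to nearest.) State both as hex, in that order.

#718954, #ADCB89

60% tone:
  R: 91 + 0.6×(128−91) = 91 + 22.2 = 113.2 → 113
  G: 151 − 13.8 = 137.2 → 137
  B: 19 + 65.4 = 84.4 → 84
  → #718954
50% tint:
  R: 91 + 0.5×(255−91) = 91 + 82 = 173 → 173
  G: 151 + 52 = 203 → 203
  B: 19 + 118 = 137 → 137
  → #ADCB89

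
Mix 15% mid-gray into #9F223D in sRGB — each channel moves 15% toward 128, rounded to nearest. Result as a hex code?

#9A3047

#9F223D is rgb(159, 34, 61).
Lerp each channel 15% toward 128:
  R: 159 − 4.65 = 154.35 → 154
  G: 34 + 0.15×(128−34) = 34 + 14.1 = 48.1 → 48
  B: 61 + 10.05 = 71.05 → 71
rgb(154, 48, 71) = #9A3047.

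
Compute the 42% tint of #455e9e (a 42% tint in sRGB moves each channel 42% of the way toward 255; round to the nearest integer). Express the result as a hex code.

#93a2c7

#455e9e is rgb(69, 94, 158).
Lerp each channel 42% toward 255:
  R: 69 + 0.42×(255−69) = 69 + 78.12 = 147.12 → 147
  G: 94 + 67.62 = 161.62 → 162
  B: 158 + 40.74 = 198.74 → 199
rgb(147, 162, 199) = #93a2c7.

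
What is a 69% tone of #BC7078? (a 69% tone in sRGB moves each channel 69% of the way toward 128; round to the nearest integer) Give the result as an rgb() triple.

rgb(147, 123, 126)

#BC7078 is rgb(188, 112, 120).
A 69% tone moves each channel 69% toward 128:
  R: 188 − 41.4 = 146.6 → 147
  G: 112 + 11.04 = 123.04 → 123
  B: 120 + 5.52 = 125.52 → 126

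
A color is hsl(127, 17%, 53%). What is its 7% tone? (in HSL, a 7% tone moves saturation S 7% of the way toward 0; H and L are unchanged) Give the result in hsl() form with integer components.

hsl(127, 16%, 53%)

S moves 7% from 17 toward 0: 17 − 1.19 = 15.81 → 16.
H and L are unchanged.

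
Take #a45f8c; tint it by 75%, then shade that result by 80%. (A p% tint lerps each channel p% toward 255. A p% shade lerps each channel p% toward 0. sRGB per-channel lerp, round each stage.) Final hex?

#2e2b2d

#a45f8c is rgb(164, 95, 140).
Per channel, c → c + 0.75(255 − c):
  R: 164 + 68.25 = 232.25 → 232
  G: 95 + 0.75×(255−95) = 95 + 120 = 215 → 215
  B: 140 + 0.75×(255−140) = 140 + 86.25 = 226.25 → 226
After the tint: rgb(232, 215, 226) = #e8d7e2.
Per channel, c → c + 0.8(0 − c):
  R: 232 − 185.6 = 46.4 → 46
  G: 215 + 0.8×(0−215) = 215 − 172 = 43 → 43
  B: 226 + 0.8×(0−226) = 226 − 180.8 = 45.2 → 45
rgb(46, 43, 45) = #2e2b2d.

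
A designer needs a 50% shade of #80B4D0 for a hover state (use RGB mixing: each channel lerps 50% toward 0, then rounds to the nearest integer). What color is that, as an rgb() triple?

rgb(64, 90, 104)

#80B4D0 is rgb(128, 180, 208).
Per channel, c → c + 0.5(0 − c):
  R: 128 + 0.5×(0−128) = 128 − 64 = 64 → 64
  G: 180 + 0.5×(0−180) = 180 − 90 = 90 → 90
  B: 208 + 0.5×(0−208) = 208 − 104 = 104 → 104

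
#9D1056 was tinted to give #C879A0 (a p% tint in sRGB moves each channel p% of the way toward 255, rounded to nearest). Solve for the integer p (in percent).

#9D1056 is rgb(157, 16, 86); #C879A0 is rgb(200, 121, 160).
On the G channel (widest range): 121 ≈ 16 + (p/100)(255 − 16), so p ≈ 100×(121 − 16)/(255 − 16) = 10500/239 = 43.93.
p = 44 reproduces all three channels after rounding.

44%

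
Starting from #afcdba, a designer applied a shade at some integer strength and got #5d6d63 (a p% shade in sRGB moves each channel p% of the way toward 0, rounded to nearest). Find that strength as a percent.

#afcdba is rgb(175, 205, 186); #5d6d63 is rgb(93, 109, 99).
On the G channel (widest range): 109 ≈ 205 + (p/100)(0 − 205), so p ≈ 100×(109 − 205)/(0 − 205) = -9600/-205 = 46.83.
p = 47 reproduces all three channels after rounding.

47%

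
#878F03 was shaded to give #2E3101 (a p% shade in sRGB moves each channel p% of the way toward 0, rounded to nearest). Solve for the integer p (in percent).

66%

#878F03 is rgb(135, 143, 3); #2E3101 is rgb(46, 49, 1).
On the G channel (widest range): 49 ≈ 143 + (p/100)(0 − 143), so p ≈ 100×(49 − 143)/(0 − 143) = -9400/-143 = 65.73.
p = 66 reproduces all three channels after rounding.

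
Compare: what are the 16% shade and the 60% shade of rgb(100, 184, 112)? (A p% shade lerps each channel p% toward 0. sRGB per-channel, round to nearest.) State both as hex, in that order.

#549B5E, #284A2D

16% shade:
  R: 100 − 16 = 84 → 84
  G: 184 − 29.44 = 154.56 → 155
  B: 112 + 0.16×(0−112) = 112 − 17.92 = 94.08 → 94
  → #549B5E
60% shade:
  R: 100 − 60 = 40 → 40
  G: 184 + 0.6×(0−184) = 184 − 110.4 = 73.6 → 74
  B: 112 − 67.2 = 44.8 → 45
  → #284A2D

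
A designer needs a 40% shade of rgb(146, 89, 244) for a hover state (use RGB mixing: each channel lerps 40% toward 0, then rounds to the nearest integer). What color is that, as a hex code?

Per channel, c → c + 0.4(0 − c):
  R: 146 − 58.4 = 87.6 → 88
  G: 89 + 0.4×(0−89) = 89 − 35.6 = 53.4 → 53
  B: 244 + 0.4×(0−244) = 244 − 97.6 = 146.4 → 146
rgb(88, 53, 146) = #583592.

#583592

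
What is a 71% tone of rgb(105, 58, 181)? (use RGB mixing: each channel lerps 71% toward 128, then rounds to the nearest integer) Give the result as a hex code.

#796c8f

Per channel, c → c + 0.71(128 − c):
  R: 105 + 0.71×(128−105) = 105 + 16.33 = 121.33 → 121
  G: 58 + 49.7 = 107.7 → 108
  B: 181 + 0.71×(128−181) = 181 − 37.63 = 143.37 → 143
rgb(121, 108, 143) = #796c8f.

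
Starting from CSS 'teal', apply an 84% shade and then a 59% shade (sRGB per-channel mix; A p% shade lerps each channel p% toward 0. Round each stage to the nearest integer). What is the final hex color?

CSS teal is rgb(0, 128, 128).
Per channel, c → c + 0.84(0 − c):
  R: 0 + 0.84×(0−0) = 0 + 0 = 0 → 0
  G: 128 − 107.52 = 20.48 → 20
  B: 128 + 0.84×(0−128) = 128 − 107.52 = 20.48 → 20
After the shade: rgb(0, 20, 20) = #001414.
A 59% shade moves each channel 59% toward 0:
  R: 0 + 0.59×(0−0) = 0 + 0 = 0 → 0
  G: 20 + 0.59×(0−20) = 20 − 11.8 = 8.2 → 8
  B: 20 + 0.59×(0−20) = 20 − 11.8 = 8.2 → 8
rgb(0, 8, 8) = #000808.

#000808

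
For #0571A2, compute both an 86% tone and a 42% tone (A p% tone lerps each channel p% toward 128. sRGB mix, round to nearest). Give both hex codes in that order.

#0571A2 is rgb(5, 113, 162).
86% tone:
  R: 5 + 0.86×(128−5) = 5 + 105.78 = 110.78 → 111
  G: 113 + 0.86×(128−113) = 113 + 12.9 = 125.9 → 126
  B: 162 + 0.86×(128−162) = 162 − 29.24 = 132.76 → 133
  → #6F7E85
42% tone:
  R: 5 + 0.42×(128−5) = 5 + 51.66 = 56.66 → 57
  G: 113 + 0.42×(128−113) = 113 + 6.3 = 119.3 → 119
  B: 162 + 0.42×(128−162) = 162 − 14.28 = 147.72 → 148
  → #397794

#6F7E85, #397794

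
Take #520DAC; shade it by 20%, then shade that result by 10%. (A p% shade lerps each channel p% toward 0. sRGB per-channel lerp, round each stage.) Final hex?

#520DAC is rgb(82, 13, 172).
A 20% shade moves each channel 20% toward 0:
  R: 82 − 16.4 = 65.6 → 66
  G: 13 − 2.6 = 10.4 → 10
  B: 172 + 0.2×(0−172) = 172 − 34.4 = 137.6 → 138
After the shade: rgb(66, 10, 138) = #420A8A.
Lerp each channel 10% toward 0:
  R: 66 + 0.1×(0−66) = 66 − 6.6 = 59.4 → 59
  G: 10 + 0.1×(0−10) = 10 − 1 = 9 → 9
  B: 138 + 0.1×(0−138) = 138 − 13.8 = 124.2 → 124
rgb(59, 9, 124) = #3B097C.

#3B097C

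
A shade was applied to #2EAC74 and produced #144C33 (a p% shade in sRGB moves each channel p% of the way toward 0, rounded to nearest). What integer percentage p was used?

#2EAC74 is rgb(46, 172, 116); #144C33 is rgb(20, 76, 51).
On the G channel (widest range): 76 ≈ 172 + (p/100)(0 − 172), so p ≈ 100×(76 − 172)/(0 − 172) = -9600/-172 = 55.81.
p = 56 reproduces all three channels after rounding.

56%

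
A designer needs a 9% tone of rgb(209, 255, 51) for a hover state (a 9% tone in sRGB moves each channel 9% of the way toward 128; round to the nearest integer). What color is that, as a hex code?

Lerp each channel 9% toward 128:
  R: 209 + 0.09×(128−209) = 209 − 7.29 = 201.71 → 202
  G: 255 − 11.43 = 243.57 → 244
  B: 51 + 0.09×(128−51) = 51 + 6.93 = 57.93 → 58
rgb(202, 244, 58) = #CAF43A.

#CAF43A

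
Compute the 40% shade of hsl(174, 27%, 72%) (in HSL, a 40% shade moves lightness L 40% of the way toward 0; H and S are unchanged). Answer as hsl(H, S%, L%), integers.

hsl(174, 27%, 43%)

L moves 40% from 72 toward 0: 72 − 28.8 = 43.2 → 43.
H and S are unchanged.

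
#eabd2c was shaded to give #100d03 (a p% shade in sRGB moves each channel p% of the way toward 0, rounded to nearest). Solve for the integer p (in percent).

#eabd2c is rgb(234, 189, 44); #100d03 is rgb(16, 13, 3).
On the R channel (widest range): 16 ≈ 234 + (p/100)(0 − 234), so p ≈ 100×(16 − 234)/(0 − 234) = -21800/-234 = 93.16.
p = 93 reproduces all three channels after rounding.

93%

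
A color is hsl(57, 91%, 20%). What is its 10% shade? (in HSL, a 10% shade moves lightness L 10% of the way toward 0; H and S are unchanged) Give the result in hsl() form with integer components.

L moves 10% from 20 toward 0: 20 − 2 = 18 → 18.
H and S are unchanged.

hsl(57, 91%, 18%)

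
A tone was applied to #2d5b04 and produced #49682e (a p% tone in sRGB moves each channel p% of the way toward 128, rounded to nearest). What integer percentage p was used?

34%

#2d5b04 is rgb(45, 91, 4); #49682e is rgb(73, 104, 46).
On the B channel (widest range): 46 ≈ 4 + (p/100)(128 − 4), so p ≈ 100×(46 − 4)/(128 − 4) = 4200/124 = 33.87.
p = 34 reproduces all three channels after rounding.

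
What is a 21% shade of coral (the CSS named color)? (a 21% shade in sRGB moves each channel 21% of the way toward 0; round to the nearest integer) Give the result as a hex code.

CSS coral is rgb(255, 127, 80).
A 21% shade moves each channel 21% toward 0:
  R: 255 + 0.21×(0−255) = 255 − 53.55 = 201.45 → 201
  G: 127 + 0.21×(0−127) = 127 − 26.67 = 100.33 → 100
  B: 80 + 0.21×(0−80) = 80 − 16.8 = 63.2 → 63
rgb(201, 100, 63) = #c9643f.

#c9643f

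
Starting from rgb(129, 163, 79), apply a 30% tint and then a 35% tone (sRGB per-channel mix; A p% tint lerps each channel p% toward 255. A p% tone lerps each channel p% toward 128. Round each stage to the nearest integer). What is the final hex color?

Per channel, c → c + 0.3(255 − c):
  R: 129 + 37.8 = 166.8 → 167
  G: 163 + 0.3×(255−163) = 163 + 27.6 = 190.6 → 191
  B: 79 + 0.3×(255−79) = 79 + 52.8 = 131.8 → 132
After the tint: rgb(167, 191, 132) = #A7BF84.
Lerp each channel 35% toward 128:
  R: 167 − 13.65 = 153.35 → 153
  G: 191 − 22.05 = 168.95 → 169
  B: 132 + 0.35×(128−132) = 132 − 1.4 = 130.6 → 131
rgb(153, 169, 131) = #99A983.

#99A983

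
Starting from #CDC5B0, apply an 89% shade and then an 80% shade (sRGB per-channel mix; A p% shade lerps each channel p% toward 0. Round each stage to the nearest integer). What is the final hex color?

#CDC5B0 is rgb(205, 197, 176).
Per channel, c → c + 0.89(0 − c):
  R: 205 − 182.45 = 22.55 → 23
  G: 197 + 0.89×(0−197) = 197 − 175.33 = 21.67 → 22
  B: 176 − 156.64 = 19.36 → 19
After the shade: rgb(23, 22, 19) = #171613.
An 80% shade moves each channel 80% toward 0:
  R: 23 − 18.4 = 4.6 → 5
  G: 22 + 0.8×(0−22) = 22 − 17.6 = 4.4 → 4
  B: 19 + 0.8×(0−19) = 19 − 15.2 = 3.8 → 4
rgb(5, 4, 4) = #050404.

#050404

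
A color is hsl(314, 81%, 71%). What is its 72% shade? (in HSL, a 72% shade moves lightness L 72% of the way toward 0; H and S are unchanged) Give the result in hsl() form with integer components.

L moves 72% from 71 toward 0: 71 − 51.12 = 19.88 → 20.
H and S are unchanged.

hsl(314, 81%, 20%)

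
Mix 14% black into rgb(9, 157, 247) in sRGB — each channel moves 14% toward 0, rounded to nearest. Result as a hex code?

#0887D4

Lerp each channel 14% toward 0:
  R: 9 − 1.26 = 7.74 → 8
  G: 157 − 21.98 = 135.02 → 135
  B: 247 + 0.14×(0−247) = 247 − 34.58 = 212.42 → 212
rgb(8, 135, 212) = #0887D4.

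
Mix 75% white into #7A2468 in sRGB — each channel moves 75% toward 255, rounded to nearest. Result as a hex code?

#7A2468 is rgb(122, 36, 104).
A 75% tint moves each channel 75% toward 255:
  R: 122 + 0.75×(255−122) = 122 + 99.75 = 221.75 → 222
  G: 36 + 164.25 = 200.25 → 200
  B: 104 + 0.75×(255−104) = 104 + 113.25 = 217.25 → 217
rgb(222, 200, 217) = #DEC8D9.

#DEC8D9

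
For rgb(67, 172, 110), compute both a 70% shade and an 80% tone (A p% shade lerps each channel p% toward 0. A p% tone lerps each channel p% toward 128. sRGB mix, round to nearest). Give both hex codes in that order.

#143421, #74897C

70% shade:
  R: 67 + 0.7×(0−67) = 67 − 46.9 = 20.1 → 20
  G: 172 + 0.7×(0−172) = 172 − 120.4 = 51.6 → 52
  B: 110 − 77 = 33 → 33
  → #143421
80% tone:
  R: 67 + 48.8 = 115.8 → 116
  G: 172 + 0.8×(128−172) = 172 − 35.2 = 136.8 → 137
  B: 110 + 14.4 = 124.4 → 124
  → #74897C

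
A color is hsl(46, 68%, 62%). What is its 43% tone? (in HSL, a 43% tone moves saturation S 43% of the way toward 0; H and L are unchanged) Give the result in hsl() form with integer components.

S moves 43% from 68 toward 0: 68 − 29.24 = 38.76 → 39.
H and L are unchanged.

hsl(46, 39%, 62%)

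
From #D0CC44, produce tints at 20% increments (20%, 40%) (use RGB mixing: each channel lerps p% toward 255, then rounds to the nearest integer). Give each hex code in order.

#D0CC44 is rgb(208, 204, 68).
20%: (208 + 9.4 = 217.4→217, 204 + 10.2 = 214.2→214, 68 + 37.4 = 105.4→105) → #D9D669
40%: (208 + 18.8 = 226.8→227, 204 + 20.4 = 224.4→224, 68 + 74.8 = 142.8→143) → #E3E08F

#D9D669, #E3E08F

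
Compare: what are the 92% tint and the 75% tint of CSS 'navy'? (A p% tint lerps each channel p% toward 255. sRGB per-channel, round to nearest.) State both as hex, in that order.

#ebebf5, #bfbfdf

CSS navy is rgb(0, 0, 128).
92% tint:
  R: 0 + 0.92×(255−0) = 0 + 234.6 = 234.6 → 235
  G: 0 + 0.92×(255−0) = 0 + 234.6 = 234.6 → 235
  B: 128 + 116.84 = 244.84 → 245
  → #ebebf5
75% tint:
  R: 0 + 191.25 = 191.25 → 191
  G: 0 + 0.75×(255−0) = 0 + 191.25 = 191.25 → 191
  B: 128 + 95.25 = 223.25 → 223
  → #bfbfdf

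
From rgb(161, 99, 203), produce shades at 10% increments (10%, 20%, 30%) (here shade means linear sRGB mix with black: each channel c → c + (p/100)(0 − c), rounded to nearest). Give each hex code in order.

#9159B7, #814FA2, #71458E

10%: (161 − 16.1 = 144.9→145, 99 − 9.9 = 89.1→89, 203 − 20.3 = 182.7→183) → #9159B7
20%: (161 − 32.2 = 128.8→129, 99 − 19.8 = 79.2→79, 203 − 40.6 = 162.4→162) → #814FA2
30%: (161 − 48.3 = 112.7→113, 99 − 29.7 = 69.3→69, 203 − 60.9 = 142.1→142) → #71458E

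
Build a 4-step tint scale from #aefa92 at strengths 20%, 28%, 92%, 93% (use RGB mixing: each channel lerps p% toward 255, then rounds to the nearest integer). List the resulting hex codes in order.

#aefa92 is rgb(174, 250, 146).
20%: (174 + 16.2 = 190.2→190, 250 + 1 = 251→251, 146 + 21.8 = 167.8→168) → #befba8
28%: (174 + 22.68 = 196.68→197, 250 + 1.4 = 251.4→251, 146 + 30.52 = 176.52→177) → #c5fbb1
92%: (174 + 74.52 = 248.52→249, 250 + 4.6 = 254.6→255, 146 + 100.28 = 246.28→246) → #f9fff6
93%: (174 + 75.33 = 249.33→249, 250 + 4.65 = 254.65→255, 146 + 101.37 = 247.37→247) → #f9fff7

#befba8, #c5fbb1, #f9fff6, #f9fff7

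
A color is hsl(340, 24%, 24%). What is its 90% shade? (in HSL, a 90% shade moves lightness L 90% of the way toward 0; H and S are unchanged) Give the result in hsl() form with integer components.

hsl(340, 24%, 2%)

L moves 90% from 24 toward 0: 24 − 21.6 = 2.4 → 2.
H and S are unchanged.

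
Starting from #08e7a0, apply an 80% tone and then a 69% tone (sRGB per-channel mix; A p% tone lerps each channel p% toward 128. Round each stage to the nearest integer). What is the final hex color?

#08e7a0 is rgb(8, 231, 160).
Lerp each channel 80% toward 128:
  R: 8 + 0.8×(128−8) = 8 + 96 = 104 → 104
  G: 231 − 82.4 = 148.6 → 149
  B: 160 + 0.8×(128−160) = 160 − 25.6 = 134.4 → 134
After the tone: rgb(104, 149, 134) = #689586.
A 69% tone moves each channel 69% toward 128:
  R: 104 + 0.69×(128−104) = 104 + 16.56 = 120.56 → 121
  G: 149 − 14.49 = 134.51 → 135
  B: 134 − 4.14 = 129.86 → 130
rgb(121, 135, 130) = #798782.

#798782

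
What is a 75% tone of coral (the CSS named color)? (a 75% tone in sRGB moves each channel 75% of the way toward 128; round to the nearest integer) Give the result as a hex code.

CSS coral is rgb(255, 127, 80).
A 75% tone moves each channel 75% toward 128:
  R: 255 + 0.75×(128−255) = 255 − 95.25 = 159.75 → 160
  G: 127 + 0.75×(128−127) = 127 + 0.75 = 127.75 → 128
  B: 80 + 36 = 116 → 116
rgb(160, 128, 116) = #A08074.

#A08074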